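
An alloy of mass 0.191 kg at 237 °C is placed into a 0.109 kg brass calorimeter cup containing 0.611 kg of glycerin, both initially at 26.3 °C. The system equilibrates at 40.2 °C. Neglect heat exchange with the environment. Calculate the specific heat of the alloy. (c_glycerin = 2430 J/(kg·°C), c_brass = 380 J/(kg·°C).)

c ≈ 564 J/(kg·°C)

Let T be the final temperature. ΣQ_i = 0:
0.191·c·(40.2 − 237) + 0.611·2430·(40.2 − 26.3) + 0.109·380·(40.2 − 26.3) = 0
-37.59 c = -21213
c = -21213/-37.59 ≈ 564.4 J/(kg·°C)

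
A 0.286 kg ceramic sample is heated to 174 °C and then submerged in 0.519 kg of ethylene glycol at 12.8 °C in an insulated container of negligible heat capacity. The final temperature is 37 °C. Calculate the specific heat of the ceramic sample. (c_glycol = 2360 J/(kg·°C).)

c ≈ 756 J/(kg·°C)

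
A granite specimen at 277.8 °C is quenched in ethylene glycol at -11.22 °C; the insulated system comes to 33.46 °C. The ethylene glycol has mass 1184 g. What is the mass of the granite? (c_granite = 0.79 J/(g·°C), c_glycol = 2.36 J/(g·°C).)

m ≈ 647 g

Heat lost by the granite = heat gained by the glycol:
m·0.79·(277.8 − 33.46) = 1184·2.36·(33.46 − (-11.22))
193.03 m = 124847  ⇒  m ≈ 646.8 g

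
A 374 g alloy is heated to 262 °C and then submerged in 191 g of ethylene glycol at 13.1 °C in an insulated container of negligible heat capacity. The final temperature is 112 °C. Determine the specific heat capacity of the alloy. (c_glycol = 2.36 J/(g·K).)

c ≈ 0.795 J/(g·K)

Net heat exchanged in the isolated system is zero:
374·c·(112 − 262) + 191·2.36·(112 − 13.1) = 0
-56100 c = -44580
c = -44580/-56100 ≈ 0.7947 J/(g·K)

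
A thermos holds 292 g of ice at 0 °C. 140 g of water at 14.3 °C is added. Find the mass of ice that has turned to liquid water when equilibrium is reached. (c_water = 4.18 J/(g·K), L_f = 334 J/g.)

Heat available from the water dropping to 0 °C: 140×4.18×14.3 = 8368.4 J.
Melting all 292 g of ice would need 292×334 = 97528 J.
Since 8368.4 < 97528 J, not all the ice melts; equilibrium is at 0 °C.
Mass melted = 8368.4/334 ≈ 25.05 g.

m_melted ≈ 25.1 g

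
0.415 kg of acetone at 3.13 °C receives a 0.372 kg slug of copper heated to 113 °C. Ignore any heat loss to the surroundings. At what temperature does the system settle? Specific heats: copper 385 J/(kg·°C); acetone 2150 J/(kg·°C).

T_f ≈ 18.3 °C

Net heat exchanged in the isolated system is zero:
0.372*385*(T − 113) + 0.415*2150*(T − 3.13) = 0
(143.22 + 892.25) T = 143.22*113 + 892.25*3.13
T = 18977/1035.5 ≈ 18.33 °C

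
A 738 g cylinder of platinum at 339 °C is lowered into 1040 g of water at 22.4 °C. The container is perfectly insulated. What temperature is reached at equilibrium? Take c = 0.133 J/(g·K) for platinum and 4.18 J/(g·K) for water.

Let T be the final temperature. ΣQ_i = 0:
738×0.133×(T − 339) + 1040×4.18×(T − 22.4) = 0
4445.4 T = 130651
T = 130651 / 4445.4 = 29.4 °C

T_f ≈ 29.4 °C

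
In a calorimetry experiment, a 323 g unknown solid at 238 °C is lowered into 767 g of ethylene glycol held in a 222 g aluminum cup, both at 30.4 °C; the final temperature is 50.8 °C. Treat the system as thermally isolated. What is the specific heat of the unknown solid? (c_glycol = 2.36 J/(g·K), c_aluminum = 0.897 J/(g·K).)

c ≈ 0.678 J/(g·K)

Net heat exchanged in the isolated system is zero:
323·c·(50.8 − 238) + 767·2.36·(50.8 − 30.4) + 222·0.897·(50.8 − 30.4) = 0
-60466 c = -40989
c = -40989/-60466 ≈ 0.6779 J/(g·K)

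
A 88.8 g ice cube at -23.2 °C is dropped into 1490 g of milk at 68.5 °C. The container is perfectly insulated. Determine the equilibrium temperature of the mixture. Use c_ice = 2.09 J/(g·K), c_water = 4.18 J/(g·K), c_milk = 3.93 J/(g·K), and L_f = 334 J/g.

T_f ≈ 59.0 °C

Setting the total heat transfer to zero:
ice -23.2→0 °C: 88.8·2.09·23.2 = 4305.7; fusion: m_ice L_f = 88.8·334 = 29659; warm the meltwater: 371.18 T; milk: 5855.7(T − 68.5)
6226.9 T = 401115 − 33965 = 367151
T ≈ 58.96 °C — above 0 °C, consistent with complete melting.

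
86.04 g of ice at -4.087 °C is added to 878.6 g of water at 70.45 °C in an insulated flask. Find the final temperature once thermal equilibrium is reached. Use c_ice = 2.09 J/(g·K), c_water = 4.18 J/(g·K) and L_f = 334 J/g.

T_f ≈ 56.9 °C

Taking heat into each body as positive, Σ m c ΔT = 0:
ice -4.087→0 °C: 86.04·2.09·4.087 = 734.94; melt ice: 86.04·334 = 28737; meltwater 0→T: 86.04·4.18·T = 359.65 T; water: 3672.5(T − 70.45)
4032.2 T = 258731 − 29472 = 229259
T ≈ 56.86 °C. Since T > 0 °C, the all-ice-melts assumption holds.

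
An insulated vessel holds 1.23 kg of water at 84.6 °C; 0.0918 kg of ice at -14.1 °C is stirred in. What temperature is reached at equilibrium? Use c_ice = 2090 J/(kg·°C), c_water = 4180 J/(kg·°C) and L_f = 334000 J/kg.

Net heat exchanged in the isolated system is zero:
warm ice to 0 °C: 0.0918×2090×(0 − (-14.1)) = 2705.3
  melt ice: 0.0918×334000 = 30661
  meltwater 0→T: 0.0918×4180×T = 383.72 T
  water cools: 1.23×4180×(T − 84.6) = 5141.4(T − 84.6)
5525.1 T = 434962 − 33366 = 401596
T ≈ 72.69 °C (positive, so assuming full melt was valid).

T_f ≈ 72.7 °C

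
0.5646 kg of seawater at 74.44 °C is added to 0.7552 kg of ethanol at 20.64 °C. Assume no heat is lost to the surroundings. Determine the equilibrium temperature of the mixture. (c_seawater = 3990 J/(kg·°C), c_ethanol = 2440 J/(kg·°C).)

Net heat exchanged in the isolated system is zero:
0.5646·3990·(T − 74.44) + 0.7552·2440·(T − 20.64) = 0
2252.8(T − 74.44) + 1842.7(T − 20.64) = 0
4095.4 T = 205728
T = 205728/4095.4 ≈ 50.23 °C

T_f ≈ 50.2 °C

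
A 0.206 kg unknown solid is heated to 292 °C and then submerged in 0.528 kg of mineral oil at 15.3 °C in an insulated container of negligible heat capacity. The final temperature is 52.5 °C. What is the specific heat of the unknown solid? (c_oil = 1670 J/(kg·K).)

Heat lost by the unknown solid = heat gained by the oil:
0.206×c×(292 − 52.5) = 0.528×1670×(52.5 − 15.3)
49.34 c = 32801  ⇒  c ≈ 664.8 J/(kg·K)

c ≈ 665 J/(kg·K)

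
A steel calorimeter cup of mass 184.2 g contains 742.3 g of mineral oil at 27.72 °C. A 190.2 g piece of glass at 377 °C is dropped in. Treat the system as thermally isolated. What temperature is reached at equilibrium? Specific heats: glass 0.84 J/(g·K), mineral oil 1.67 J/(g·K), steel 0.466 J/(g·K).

T_f ≈ 65.3 °C

T_f = Σ m_i c_i T_i / Σ m_i c_i:
T_f = (159.77×377 + 1239.6×27.72 + 85.84×27.72) / (159.77 + 1239.6 + 85.84)
    = 96975 / 1485.2 ≈ 65.29 °C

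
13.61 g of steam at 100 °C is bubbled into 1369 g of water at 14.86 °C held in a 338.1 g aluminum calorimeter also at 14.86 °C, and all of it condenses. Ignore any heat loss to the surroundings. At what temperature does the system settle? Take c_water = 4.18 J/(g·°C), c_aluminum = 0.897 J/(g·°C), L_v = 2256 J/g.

Net heat exchanged in the isolated system is zero:
latent heat released on condensation: 13.61·2256 = 30704
  condensate cools 100→T: 13.61·4.18·(T − 100) = 56.89(T − 100)
  water warms: 1369·4.18·(T − 14.86) = 5722.4(T − 14.86)
  cup: 303.28(T − 14.86)
6082.6 T = 30704 + 5689 + 89542 = 125935
T ≈ 20.70 °C — below 100 °C, confirming all the steam condensed.

T_f ≈ 20.7 °C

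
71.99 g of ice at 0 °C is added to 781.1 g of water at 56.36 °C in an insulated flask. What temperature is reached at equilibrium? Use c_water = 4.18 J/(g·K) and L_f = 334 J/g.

T_f ≈ 44.9 °C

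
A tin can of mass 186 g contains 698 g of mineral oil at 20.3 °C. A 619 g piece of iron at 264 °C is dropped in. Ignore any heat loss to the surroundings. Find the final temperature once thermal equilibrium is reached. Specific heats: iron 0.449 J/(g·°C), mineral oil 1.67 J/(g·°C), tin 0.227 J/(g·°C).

Energy conservation, ΣQ = 0:
619*0.449*(T − 264) + 698*1.67*(T − 20.3) + 186*0.227*(T − 20.3) = 0
277.93(T − 264) + 1165.7(T − 20.3) + 42.22(T − 20.3) = 0
1485.8 T = 97894
T = 97894 / 1485.8 = 65.9 °C

T_f ≈ 65.9 °C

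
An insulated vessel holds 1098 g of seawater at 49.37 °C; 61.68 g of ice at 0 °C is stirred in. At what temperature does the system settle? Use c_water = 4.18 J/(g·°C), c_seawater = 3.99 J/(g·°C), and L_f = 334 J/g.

Energy conservation, ΣQ = 0:
fusion: m_ice L_f = 61.68×334 = 20601
  meltwater 0→T: 61.68×4.18×T = 257.82 T
  seawater: 4381(T − 49.37)
4638.8 T = 216291 − 20601 = 195690
T ≈ 42.19 °C (positive, so assuming full melt was valid).

T_f ≈ 42.2 °C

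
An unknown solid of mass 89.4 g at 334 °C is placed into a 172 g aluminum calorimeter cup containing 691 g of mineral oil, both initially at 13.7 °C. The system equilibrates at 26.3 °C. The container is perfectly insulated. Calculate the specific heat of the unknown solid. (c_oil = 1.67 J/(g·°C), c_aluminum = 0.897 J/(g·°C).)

c ≈ 0.599 J/(g·°C)

Setting the total heat transfer to zero:
89.4×c×(26.3 − 334) + 691×1.67×(26.3 − 13.7) + 172×0.897×(26.3 − 13.7) = 0
-27508 c = -16484
c = -16484/-27508 ≈ 0.5992 J/(g·°C)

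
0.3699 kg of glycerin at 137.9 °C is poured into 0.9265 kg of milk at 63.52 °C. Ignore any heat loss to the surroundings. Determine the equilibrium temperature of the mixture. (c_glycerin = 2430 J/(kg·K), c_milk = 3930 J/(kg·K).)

T_f = Σ m_i c_i T_i / Σ m_i c_i:
T_f = (898.86·137.9 + 3641.1·63.52) / (898.86 + 3641.1)
    = 355238 / 4540 ≈ 78.25 °C

T_f ≈ 78.2 °C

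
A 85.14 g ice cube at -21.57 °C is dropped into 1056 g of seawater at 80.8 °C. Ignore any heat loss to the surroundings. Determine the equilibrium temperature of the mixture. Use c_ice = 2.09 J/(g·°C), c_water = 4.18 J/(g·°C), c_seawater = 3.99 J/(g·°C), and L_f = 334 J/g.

Conservation of energy gives ΣQ = 0:
ice -21.57→0 °C: 85.14·2.09·21.57 = 3838.2; fusion: m_ice L_f = 85.14·334 = 28437; warm the meltwater: 355.89 T; seawater: 4213.4(T − 80.8)
4569.3 T = 340446 − 32275 = 308171
T ≈ 67.44 °C (positive, so assuming full melt was valid).

T_f ≈ 67.4 °C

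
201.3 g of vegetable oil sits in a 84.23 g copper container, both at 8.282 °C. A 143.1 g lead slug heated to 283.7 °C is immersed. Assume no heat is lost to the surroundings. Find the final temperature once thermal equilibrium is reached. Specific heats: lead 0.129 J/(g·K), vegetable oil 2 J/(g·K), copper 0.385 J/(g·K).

Setting the total heat transfer to zero:
143.1·0.129·(T − 283.7) + 201.3·2·(T − 8.282) + 84.23·0.385·(T − 8.282) = 0
453.49 T = 8840
T ≈ 19.49 °C

T_f ≈ 19.5 °C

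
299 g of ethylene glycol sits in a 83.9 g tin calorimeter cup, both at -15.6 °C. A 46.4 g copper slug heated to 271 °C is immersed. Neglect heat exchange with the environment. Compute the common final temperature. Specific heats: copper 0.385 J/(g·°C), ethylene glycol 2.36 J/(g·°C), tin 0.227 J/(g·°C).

Energy conservation, ΣQ = 0:
46.4·0.385·(T − 271) + 299·2.36·(T − (-15.6)) + 83.9·0.227·(T − (-15.6)) = 0
17.86(T − 271) + 705.64(T − (-15.6)) + 19.05(T − (-15.6)) = 0
(17.86 + 705.64 + 19.05) T = 17.86·271 + 705.64·(-15.6) + 19.05·(-15.6)
T = -6463.9/742.55 ≈ -8.71 °C

T_f ≈ -8.7 °C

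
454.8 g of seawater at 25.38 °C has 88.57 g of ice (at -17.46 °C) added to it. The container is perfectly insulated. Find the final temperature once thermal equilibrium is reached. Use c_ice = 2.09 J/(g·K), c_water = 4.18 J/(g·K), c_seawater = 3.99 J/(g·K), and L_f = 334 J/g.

Net heat exchanged in the isolated system is zero:
ice -17.46→0 °C: 88.57×2.09×17.46 = 3232
  fusion: m_ice L_f = 88.57×334 = 29582
  warm the meltwater: 370.22 T
  seawater: 1814.7(T − 25.38)
2184.9 T = 46056 − 32814 = 13241
T ≈ 6.06 °C — above 0 °C, consistent with complete melting.

T_f ≈ 6.1 °C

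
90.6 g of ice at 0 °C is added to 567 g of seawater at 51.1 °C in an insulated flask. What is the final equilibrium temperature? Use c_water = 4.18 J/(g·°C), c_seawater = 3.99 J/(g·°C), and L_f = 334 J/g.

T_f ≈ 32.3 °C

Heat gained plus heat lost sum to zero:
melt ice: 90.6·334 = 30260; meltwater 0→T: 90.6·4.18·T = 378.71 T; seawater: 2262.3(T − 51.1)
2641 T = 115605 − 30260 = 85345
T ≈ 32.31 °C. Since T > 0 °C, the all-ice-melts assumption holds.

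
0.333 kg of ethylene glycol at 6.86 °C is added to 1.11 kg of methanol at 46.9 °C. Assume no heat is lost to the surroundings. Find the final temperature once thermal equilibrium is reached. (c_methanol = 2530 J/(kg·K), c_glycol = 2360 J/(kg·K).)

T_f ≈ 38.1 °C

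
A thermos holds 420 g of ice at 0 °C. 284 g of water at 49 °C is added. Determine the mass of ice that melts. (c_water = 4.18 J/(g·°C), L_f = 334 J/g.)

m_melted ≈ 174 g

Heat available from the water dropping to 0 °C: 284×4.18×49 = 58169 J.
Fully melting the ice requires m_ice L_f = 420×334 = 140280 J.
That's not enough to melt it all — equilibrium is at 0 °C with ice remaining.
m_melt = 58169 / L_f = 174.2 g.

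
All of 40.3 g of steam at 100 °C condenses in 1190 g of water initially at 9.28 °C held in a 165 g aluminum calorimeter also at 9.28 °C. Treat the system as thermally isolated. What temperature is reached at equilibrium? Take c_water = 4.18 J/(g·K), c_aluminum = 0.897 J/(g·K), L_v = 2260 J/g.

T_f ≈ 29.4 °C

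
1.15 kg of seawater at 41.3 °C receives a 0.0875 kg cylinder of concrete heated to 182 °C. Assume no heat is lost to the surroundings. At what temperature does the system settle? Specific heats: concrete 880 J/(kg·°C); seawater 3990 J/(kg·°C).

T_f ≈ 43.6 °C

With ΣQ=0 the equilibrium temperature is the m·c-weighted mean:
T_f = (77*182 + 4588.5*41.3) / (77 + 4588.5)
    = 203519 / 4665.5 ≈ 43.62 °C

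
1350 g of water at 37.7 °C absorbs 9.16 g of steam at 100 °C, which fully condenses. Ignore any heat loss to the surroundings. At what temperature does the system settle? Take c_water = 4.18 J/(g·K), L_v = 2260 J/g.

Let T be the final temperature. ΣQ_i = 0:
latent heat released on condensation: 9.16·2260 = 20702; condensed water 100 °C→T: 38.29(T − 100); water warms: 1350·4.18·(T − 37.7) = 5643(T − 37.7)
5681.3 T = 20702 + 3828.9 + 212741 = 237272
T ≈ 41.76 °C, under the boiling point, so the assumption holds.

T_f ≈ 41.8 °C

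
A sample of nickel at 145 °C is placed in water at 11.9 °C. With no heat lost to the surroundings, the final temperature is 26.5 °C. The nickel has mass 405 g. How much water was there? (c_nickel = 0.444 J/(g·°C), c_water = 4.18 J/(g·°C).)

Taking heat into each body as positive, Σ m c ΔT = 0:
405·0.444·(26.5 − 145) + m·4.18·(26.5 − 11.9) = 0
61.03 m = 21309
m = 21309/61.03 ≈ 349.2 g

m ≈ 349 g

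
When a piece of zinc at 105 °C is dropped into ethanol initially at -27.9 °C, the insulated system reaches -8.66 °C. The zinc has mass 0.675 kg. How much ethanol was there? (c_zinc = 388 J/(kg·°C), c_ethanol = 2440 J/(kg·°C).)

m ≈ 0.634 kg

Heat gained plus heat lost sum to zero:
0.675·388·(-8.66 − 105) + m·2440·(-8.66 − (-27.9)) = 0
46946 m = 29768
m = 29768/46946 ≈ 0.6341 kg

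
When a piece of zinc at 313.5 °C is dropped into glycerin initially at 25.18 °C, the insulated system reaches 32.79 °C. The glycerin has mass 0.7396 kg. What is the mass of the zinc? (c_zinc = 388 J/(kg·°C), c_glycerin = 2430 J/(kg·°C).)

m ≈ 0.126 kg

Taking heat into each body as positive, Σ m c ΔT = 0:
m×388×(32.79 − 313.5) + 0.7396×2430×(32.79 − 25.18) = 0
-108915 m = -13677
m = -13677/-108915 ≈ 0.1256 kg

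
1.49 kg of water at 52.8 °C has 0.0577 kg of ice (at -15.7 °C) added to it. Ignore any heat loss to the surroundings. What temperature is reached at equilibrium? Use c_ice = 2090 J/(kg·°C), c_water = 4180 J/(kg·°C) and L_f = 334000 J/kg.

Let T be the final temperature. ΣQ_i = 0:
ice -15.7→0 °C: 0.0577·2090·15.7 = 1893.3
  latent heat to melt: 0.0577·334000 = 19272
  warm the meltwater: 241.19 T
  water: 6228.2(T − 52.8)
6469.4 T = 328849 − 21165 = 307684
T ≈ 47.56 °C — above 0 °C, consistent with complete melting.

T_f ≈ 47.6 °C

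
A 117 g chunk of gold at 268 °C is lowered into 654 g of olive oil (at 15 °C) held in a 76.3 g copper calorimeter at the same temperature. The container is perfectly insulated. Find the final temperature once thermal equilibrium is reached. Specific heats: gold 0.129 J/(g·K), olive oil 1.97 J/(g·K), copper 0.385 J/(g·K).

T_f is the heat-capacity-weighted average of the initial temperatures:
T_f = (15.09·268 + 1288.4·15 + 29.38·15) / (15.09 + 1288.4 + 29.38)
    = 23811 / 1332.8 ≈ 17.86 °C

T_f ≈ 17.9 °C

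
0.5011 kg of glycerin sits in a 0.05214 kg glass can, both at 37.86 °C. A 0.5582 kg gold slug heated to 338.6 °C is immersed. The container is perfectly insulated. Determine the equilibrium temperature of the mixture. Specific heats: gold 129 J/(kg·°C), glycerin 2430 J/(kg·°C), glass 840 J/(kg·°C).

Setting the total heat transfer to zero:
0.5582*129*(T − 338.6) + 0.5011*2430*(T − 37.86) + 0.05214*840*(T − 37.86) = 0
1333.5 T = 72141
T ≈ 54.10 °C

T_f ≈ 54.1 °C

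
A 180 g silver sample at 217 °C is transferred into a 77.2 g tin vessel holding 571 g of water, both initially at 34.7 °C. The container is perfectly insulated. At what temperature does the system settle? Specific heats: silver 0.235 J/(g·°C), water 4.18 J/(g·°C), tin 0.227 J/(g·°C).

T_f ≈ 37.9 °C

Let T be the final temperature. ΣQ_i = 0:
180×0.235×(T − 217) + 571×4.18×(T − 34.7) + 77.2×0.227×(T − 34.7) = 0
42.3(T − 217) + 2386.8(T − 34.7) + 17.52(T − 34.7) = 0
(42.3 + 2386.8 + 17.52) T = 42.3×217 + 2386.8×34.7 + 17.52×34.7
T ≈ 37.85 °C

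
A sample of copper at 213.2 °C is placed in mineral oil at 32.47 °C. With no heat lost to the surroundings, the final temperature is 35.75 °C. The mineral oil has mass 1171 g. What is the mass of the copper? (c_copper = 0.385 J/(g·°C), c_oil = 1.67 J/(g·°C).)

m ≈ 93.9 g

Taking heat into each body as positive, Σ m c ΔT = 0:
m·0.385·(35.75 − 213.2) + 1171·1.67·(35.75 − 32.47) = 0
-68.32 m = -6414.3
m = -6414.3/-68.32 ≈ 93.89 g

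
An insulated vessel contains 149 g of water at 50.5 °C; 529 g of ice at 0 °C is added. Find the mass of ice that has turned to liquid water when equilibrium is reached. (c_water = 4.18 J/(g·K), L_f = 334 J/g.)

m_melted ≈ 94.2 g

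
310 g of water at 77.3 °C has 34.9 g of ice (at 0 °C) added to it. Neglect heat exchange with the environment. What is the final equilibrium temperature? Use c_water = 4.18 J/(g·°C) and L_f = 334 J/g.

Sum of m c ΔT and latent-heat terms is zero:
fusion: m_ice L_f = 34.9×334 = 11657; warm the meltwater: 145.88 T; water cools: 310×4.18×(T − 77.3) = 1295.8(T − 77.3)
1441.7 T = 100165 − 11657 = 88509
T ≈ 61.39 °C (positive, so assuming full melt was valid).

T_f ≈ 61.4 °C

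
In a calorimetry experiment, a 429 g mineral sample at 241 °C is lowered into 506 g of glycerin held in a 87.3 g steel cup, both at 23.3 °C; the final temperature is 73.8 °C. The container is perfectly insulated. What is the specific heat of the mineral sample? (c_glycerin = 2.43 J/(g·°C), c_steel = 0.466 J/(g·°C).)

Energy conservation, ΣQ = 0:
429·c·(73.8 − 241) + 506·2.43·(73.8 − 23.3) + 87.3·0.466·(73.8 − 23.3) = 0
-71729 c = -64148
c = -64148/-71729 ≈ 0.8943 J/(g·°C)

c ≈ 0.894 J/(g·°C)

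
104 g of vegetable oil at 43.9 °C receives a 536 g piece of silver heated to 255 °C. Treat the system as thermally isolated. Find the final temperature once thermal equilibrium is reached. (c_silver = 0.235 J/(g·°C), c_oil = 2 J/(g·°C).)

T_f ≈ 123.5 °C

With ΣQ=0 the equilibrium temperature is the m·c-weighted mean:
T_f = (125.96*255 + 208*43.9) / (125.96 + 208)
    = 41251 / 333.96 ≈ 123.52 °C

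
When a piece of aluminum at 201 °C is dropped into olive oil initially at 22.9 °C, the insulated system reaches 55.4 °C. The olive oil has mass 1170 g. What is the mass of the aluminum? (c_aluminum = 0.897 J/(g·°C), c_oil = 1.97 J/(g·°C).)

m ≈ 574 g

Let T be the final temperature. ΣQ_i = 0:
m×0.897×(55.4 − 201) + 1170×1.97×(55.4 − 22.9) = 0
-130.6 m = -74909
m = -74909/-130.6 ≈ 573.6 g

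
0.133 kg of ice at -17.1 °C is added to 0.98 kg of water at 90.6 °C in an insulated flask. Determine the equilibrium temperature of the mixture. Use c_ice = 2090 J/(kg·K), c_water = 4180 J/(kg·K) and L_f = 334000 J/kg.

Taking heat into each body as positive, Σ m c ΔT = 0:
ice -17.1→0 °C: 0.133×2090×17.1 = 4753.3
  latent heat to melt: 0.133×334000 = 44422
  meltwater 0→T: 0.133×4180×T = 555.94 T
  water cools: 0.98×4180×(T − 90.6) = 4096.4(T − 90.6)
4652.3 T = 371134 − 49175 = 321959
T ≈ 69.20 °C (positive, so assuming full melt was valid).

T_f ≈ 69.2 °C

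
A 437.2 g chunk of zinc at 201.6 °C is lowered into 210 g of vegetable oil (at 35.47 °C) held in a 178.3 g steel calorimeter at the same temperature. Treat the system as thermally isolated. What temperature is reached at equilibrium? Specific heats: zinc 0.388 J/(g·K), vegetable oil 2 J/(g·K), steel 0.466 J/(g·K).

Taking heat into each body as positive, Σ m c ΔT = 0:
437.2×0.388×(T − 201.6) + 210×2×(T − 35.47) + 178.3×0.466×(T − 35.47) = 0
672.72 T = 52043
T = 52043 / 672.72 = 77.4 °C

T_f ≈ 77.4 °C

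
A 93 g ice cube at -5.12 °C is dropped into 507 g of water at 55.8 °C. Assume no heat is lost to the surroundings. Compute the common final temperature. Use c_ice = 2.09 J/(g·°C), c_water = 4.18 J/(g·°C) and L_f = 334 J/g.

T_f ≈ 34.4 °C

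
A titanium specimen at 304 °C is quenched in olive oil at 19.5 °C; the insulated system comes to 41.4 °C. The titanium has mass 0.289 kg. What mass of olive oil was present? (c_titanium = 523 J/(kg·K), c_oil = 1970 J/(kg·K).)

|Q_titanium| = |Q_oil|:
0.289·523·(304 − 41.4) = m·1970·(41.4 − 19.5)
43143 m = 39691  ⇒  m ≈ 0.92 kg

m ≈ 0.92 kg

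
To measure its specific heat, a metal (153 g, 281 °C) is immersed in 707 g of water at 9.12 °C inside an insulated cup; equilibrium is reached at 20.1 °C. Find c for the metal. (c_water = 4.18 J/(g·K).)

m_s c (T_s − T_f) = m_water c_water (T_f − T_0):
153×c×(281 − 20.1) = 707×4.18×(20.1 − 9.12)
39918 c = 32449  ⇒  c ≈ 0.8129 J/(g·K)

c ≈ 0.813 J/(g·K)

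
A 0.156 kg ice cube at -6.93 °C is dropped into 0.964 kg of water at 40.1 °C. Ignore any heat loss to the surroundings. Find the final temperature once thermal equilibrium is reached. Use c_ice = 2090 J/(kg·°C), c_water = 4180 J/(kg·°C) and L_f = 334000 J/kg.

T_f ≈ 22.9 °C

Energy balance with sensible and latent terms:
warm ice to 0 °C: 0.156·2090·(0 − (-6.93)) = 2259.5
  latent heat to melt: 0.156·334000 = 52104
  meltwater 0→T: 0.156·4180·T = 652.08 T
  water cools: 0.964·4180·(T − 40.1) = 4029.5(T − 40.1)
4681.6 T = 161584 − 54363 = 107220
T ≈ 22.90 °C — above 0 °C, consistent with complete melting.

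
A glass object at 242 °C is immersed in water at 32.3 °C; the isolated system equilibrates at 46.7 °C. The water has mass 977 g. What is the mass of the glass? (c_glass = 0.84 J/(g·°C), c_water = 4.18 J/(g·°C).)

Conservation of energy gives ΣQ = 0:
m·0.84·(46.7 − 242) + 977·4.18·(46.7 − 32.3) = 0
-164.05 m = -58808
m = -58808/-164.05 ≈ 358.5 g

m ≈ 358 g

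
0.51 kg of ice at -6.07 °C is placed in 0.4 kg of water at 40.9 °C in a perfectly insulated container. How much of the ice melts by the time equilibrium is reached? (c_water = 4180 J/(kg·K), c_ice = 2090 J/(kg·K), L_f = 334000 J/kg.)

Water can give up m c ΔT = 0.4×4180×40.9 = 68385 J before reaching 0 °C.
Warming the ice to 0 °C takes 0.51×2090×6.07 = 6470 J, leaving 61915 J for melting.
To melt every bit of ice: 0.51×334000 = 170340 J.
61915 J < 170340 J, so only part of the ice melts and the system sits at 0 °C.
Mass melted = 61915/334000 ≈ 0.1854 kg.

m_melted ≈ 0.185 kg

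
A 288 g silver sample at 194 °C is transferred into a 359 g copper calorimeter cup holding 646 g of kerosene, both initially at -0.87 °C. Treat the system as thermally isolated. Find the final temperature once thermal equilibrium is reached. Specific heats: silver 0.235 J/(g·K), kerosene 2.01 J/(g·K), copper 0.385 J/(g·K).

Taking heat into each body as positive, Σ m c ΔT = 0:
288×0.235×(T − 194) + 646×2.01×(T − (-0.87)) + 359×0.385×(T − (-0.87)) = 0
1504.4 T = 11880
T ≈ 7.90 °C

T_f ≈ 7.9 °C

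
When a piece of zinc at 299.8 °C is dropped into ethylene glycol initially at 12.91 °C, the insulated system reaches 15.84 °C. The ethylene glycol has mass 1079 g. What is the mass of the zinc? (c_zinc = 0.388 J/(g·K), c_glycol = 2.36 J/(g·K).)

m ≈ 67.7 g

|Q_zinc| = |Q_glycol|:
m×0.388×(299.8 − 15.84) = 1079×2.36×(15.84 − 12.91)
110.18 m = 7461.1  ⇒  m ≈ 67.72 g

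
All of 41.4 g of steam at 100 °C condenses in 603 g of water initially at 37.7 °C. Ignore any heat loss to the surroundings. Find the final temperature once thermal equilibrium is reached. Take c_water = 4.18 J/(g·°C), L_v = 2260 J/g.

Setting the total heat transfer to zero:
steam→water at 100 °C releases m L_v = 41.4×2260 = 93564
  condensate cools 100→T: 41.4×4.18×(T − 100) = 173.05(T − 100)
  water warms: 603×4.18×(T − 37.7) = 2520.5(T − 37.7)
2693.6 T = 93564 + 17305 + 95024 = 205894
T ≈ 76.44 °C (< 100 °C, so full condensation is consistent).

T_f ≈ 76.4 °C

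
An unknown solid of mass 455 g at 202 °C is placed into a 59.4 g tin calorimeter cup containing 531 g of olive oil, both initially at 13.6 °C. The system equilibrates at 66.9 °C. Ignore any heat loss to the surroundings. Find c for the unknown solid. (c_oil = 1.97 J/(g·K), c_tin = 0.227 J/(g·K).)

Energy conservation, ΣQ = 0:
455×c×(66.9 − 202) + 531×1.97×(66.9 − 13.6) + 59.4×0.227×(66.9 − 13.6) = 0
-61470 c = -56474
c = -56474/-61470 ≈ 0.9187 J/(g·K)

c ≈ 0.919 J/(g·K)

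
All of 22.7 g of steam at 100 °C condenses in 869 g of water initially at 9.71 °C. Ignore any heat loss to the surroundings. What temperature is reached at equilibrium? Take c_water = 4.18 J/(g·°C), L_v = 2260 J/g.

T_f ≈ 25.8 °C

Setting the total heat transfer to zero:
condense steam: −22.7·2260 = −51302
  condensate cools 100→T: 22.7·4.18·(T − 100) = 94.89(T − 100)
  original water: 3632.4(T − 9.71)
3727.3 T = 51302 + 9488.6 + 35271 = 96061
T ≈ 25.77 °C — below 100 °C, confirming all the steam condensed.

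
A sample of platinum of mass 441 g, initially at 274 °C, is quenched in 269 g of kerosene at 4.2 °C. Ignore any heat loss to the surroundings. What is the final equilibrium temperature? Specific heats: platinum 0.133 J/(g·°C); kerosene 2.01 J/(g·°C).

T_f ≈ 30.6 °C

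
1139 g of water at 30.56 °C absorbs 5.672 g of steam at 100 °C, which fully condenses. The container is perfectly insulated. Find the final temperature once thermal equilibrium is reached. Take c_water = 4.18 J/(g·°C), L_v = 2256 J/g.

T_f ≈ 33.6 °C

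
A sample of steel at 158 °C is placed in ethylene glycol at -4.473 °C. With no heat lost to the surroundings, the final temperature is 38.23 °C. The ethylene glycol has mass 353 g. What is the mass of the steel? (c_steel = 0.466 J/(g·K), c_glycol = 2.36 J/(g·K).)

Heat lost by the steel = heat gained by the glycol:
m×0.466×(158 − 38.23) = 353×2.36×(38.23 − (-4.473))
55.81 m = 35575  ⇒  m ≈ 637.4 g

m ≈ 637 g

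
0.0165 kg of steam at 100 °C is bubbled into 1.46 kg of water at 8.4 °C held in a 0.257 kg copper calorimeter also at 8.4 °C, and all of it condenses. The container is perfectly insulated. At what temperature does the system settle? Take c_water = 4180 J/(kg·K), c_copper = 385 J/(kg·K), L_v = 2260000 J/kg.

T_f ≈ 15.4 °C

Heat gained plus heat lost sum to zero:
steam→water at 100 °C releases m L_v = 0.0165×2260000 = 37290; condensed water 100 °C→T: 68.97(T − 100); original water: 6102.8(T − 8.4); copper cup: 0.257×385×(T − 8.4) = 98.95(T − 8.4)
6270.7 T = 37290 + 6897 + 52095 = 96282
T ≈ 15.35 °C, under the boiling point, so the assumption holds.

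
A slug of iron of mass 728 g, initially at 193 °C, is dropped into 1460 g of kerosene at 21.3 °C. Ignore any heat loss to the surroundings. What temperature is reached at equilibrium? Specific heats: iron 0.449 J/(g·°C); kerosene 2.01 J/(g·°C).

Setting the total heat transfer to zero:
728·0.449·(T − 193) + 1460·2.01·(T − 21.3) = 0
(326.87 + 2934.6) T = 326.87·193 + 2934.6·21.3
T = 125593 / 3261.5 = 38.5 °C

T_f ≈ 38.5 °C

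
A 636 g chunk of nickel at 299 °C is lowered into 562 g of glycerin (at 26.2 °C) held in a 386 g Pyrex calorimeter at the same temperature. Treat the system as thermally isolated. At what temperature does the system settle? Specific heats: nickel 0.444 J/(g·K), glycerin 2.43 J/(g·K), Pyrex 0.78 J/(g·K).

T_f ≈ 65.7 °C

Let T be the final temperature. ΣQ_i = 0:
636×0.444×(T − 299) + 562×2.43×(T − 26.2) + 386×0.78×(T − 26.2) = 0
1949.1 T = 128101
T ≈ 65.72 °C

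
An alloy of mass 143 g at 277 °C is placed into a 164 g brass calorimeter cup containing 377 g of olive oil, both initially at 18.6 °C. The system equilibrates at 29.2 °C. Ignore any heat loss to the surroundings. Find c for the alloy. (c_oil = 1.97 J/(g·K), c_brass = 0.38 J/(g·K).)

Net heat exchanged in the isolated system is zero:
143×c×(29.2 − 277) + 377×1.97×(29.2 − 18.6) + 164×0.38×(29.2 − 18.6) = 0
-35435 c = -8533.1
c = -8533.1/-35435 ≈ 0.2408 J/(g·K)

c ≈ 0.241 J/(g·K)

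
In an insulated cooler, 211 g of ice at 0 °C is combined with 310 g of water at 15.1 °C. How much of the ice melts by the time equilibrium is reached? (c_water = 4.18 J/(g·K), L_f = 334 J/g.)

m_melted ≈ 58.6 g

Cooling the water to 0 °C releases 310·4.18·15.1 = 19567 J.
Fully melting the ice requires m_ice L_f = 211·334 = 70474 J.
Since 19567 < 70474 J, not all the ice melts; equilibrium is at 0 °C.
m_melt = 19567 / L_f = 58.58 g.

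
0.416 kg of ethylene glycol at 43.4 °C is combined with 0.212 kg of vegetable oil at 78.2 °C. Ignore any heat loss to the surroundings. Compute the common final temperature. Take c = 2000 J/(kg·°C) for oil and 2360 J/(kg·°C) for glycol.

Set heat shed by the hot body equal to heat absorbed by the cold body:
0.212·2000·(78.2 − T) = 0.416·2360·(T − 43.4)
424(78.2 − T) = 981.76(T − 43.4)
1405.8 T = 75765  ⇒  T ≈ 53.90 °C

T_f ≈ 53.9 °C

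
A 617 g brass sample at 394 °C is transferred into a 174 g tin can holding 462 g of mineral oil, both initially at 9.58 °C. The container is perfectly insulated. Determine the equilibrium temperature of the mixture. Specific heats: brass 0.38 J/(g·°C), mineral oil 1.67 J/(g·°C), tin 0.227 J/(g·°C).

T_f ≈ 95.8 °C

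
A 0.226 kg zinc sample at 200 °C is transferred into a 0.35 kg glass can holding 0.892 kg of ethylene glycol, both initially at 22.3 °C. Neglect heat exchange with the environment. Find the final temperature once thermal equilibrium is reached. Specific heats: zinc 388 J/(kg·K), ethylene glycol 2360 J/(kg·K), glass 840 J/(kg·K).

T_f ≈ 28.6 °C

Heat gained plus heat lost sum to zero:
0.226*388*(T − 200) + 0.892*2360*(T − 22.3) + 0.35*840*(T − 22.3) = 0
87.69(T − 200) + 2105.1(T − 22.3) + 294(T − 22.3) = 0
(87.69 + 2105.1 + 294) T = 87.69*200 + 2105.1*22.3 + 294*22.3
T ≈ 28.57 °C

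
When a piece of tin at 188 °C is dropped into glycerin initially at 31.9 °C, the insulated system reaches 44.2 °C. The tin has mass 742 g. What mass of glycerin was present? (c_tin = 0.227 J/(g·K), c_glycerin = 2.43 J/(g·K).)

|Q_tin| = |Q_glycerin|:
742·0.227·(188 − 44.2) = m·2.43·(44.2 − 31.9)
29.89 m = 24221  ⇒  m ≈ 810.4 g

m ≈ 810 g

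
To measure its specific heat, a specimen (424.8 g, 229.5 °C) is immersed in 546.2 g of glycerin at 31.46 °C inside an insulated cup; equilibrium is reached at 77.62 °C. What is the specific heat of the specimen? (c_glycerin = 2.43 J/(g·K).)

Heat lost by the specimen = heat gained by the glycerin:
424.8×c×(229.5 − 77.62) = 546.2×2.43×(77.62 − 31.46)
64519 c = 61267  ⇒  c ≈ 0.9496 J/(g·K)

c ≈ 0.95 J/(g·K)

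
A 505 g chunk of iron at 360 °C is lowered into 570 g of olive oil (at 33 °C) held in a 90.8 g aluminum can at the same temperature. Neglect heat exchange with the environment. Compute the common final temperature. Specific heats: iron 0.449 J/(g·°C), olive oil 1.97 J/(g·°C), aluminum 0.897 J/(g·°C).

With ΣQ=0 the equilibrium temperature is the m·c-weighted mean:
T_f = (226.75·360 + 1122.9·33 + 81.45·33) / (226.75 + 1122.9 + 81.45)
    = 121372 / 1431.1 ≈ 84.81 °C

T_f ≈ 84.8 °C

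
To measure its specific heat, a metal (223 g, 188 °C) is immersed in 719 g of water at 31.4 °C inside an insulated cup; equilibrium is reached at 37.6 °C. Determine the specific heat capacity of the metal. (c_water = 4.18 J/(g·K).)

c ≈ 0.556 J/(g·K)

Energy conservation, ΣQ = 0:
223×c×(37.6 − 188) + 719×4.18×(37.6 − 31.4) = 0
-33539 c = -18634
c = -18634/-33539 ≈ 0.5556 J/(g·K)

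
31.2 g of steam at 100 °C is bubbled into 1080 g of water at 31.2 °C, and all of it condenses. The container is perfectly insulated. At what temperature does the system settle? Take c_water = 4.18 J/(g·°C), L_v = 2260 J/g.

Net heat exchanged in the isolated system is zero:
latent heat released on condensation: 31.2×2260 = 70512
  condensed water 100 °C→T: 130.42(T − 100)
  water warms: 1080×4.18×(T − 31.2) = 4514.4(T − 31.2)
4644.8 T = 70512 + 13042 + 140849 = 224403
T ≈ 48.31 °C — below 100 °C, confirming all the steam condensed.

T_f ≈ 48.3 °C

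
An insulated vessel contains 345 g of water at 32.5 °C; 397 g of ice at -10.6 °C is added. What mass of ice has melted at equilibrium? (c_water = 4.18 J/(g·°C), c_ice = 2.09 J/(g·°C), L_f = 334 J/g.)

Water can give up m c ΔT = 345×4.18×32.5 = 46868 J before reaching 0 °C.
Warming the ice to 0 °C takes 397×2.09×10.6 = 8795.1 J, leaving 38073 J for melting.
Fully melting the ice requires m_ice L_f = 397×334 = 132598 J.
That's not enough to melt it all — equilibrium is at 0 °C with ice remaining.
m_melted×334 = 38073  ⇒  m_melted ≈ 114 g.

m_melted ≈ 114 g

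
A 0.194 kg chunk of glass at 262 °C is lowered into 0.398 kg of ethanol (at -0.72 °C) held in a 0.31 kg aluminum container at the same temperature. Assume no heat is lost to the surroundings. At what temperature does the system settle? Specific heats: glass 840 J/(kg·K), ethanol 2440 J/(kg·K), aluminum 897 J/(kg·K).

T_f ≈ 29.6 °C

Let T be the final temperature. ΣQ_i = 0:
0.194*840*(T − 262) + 0.398*2440*(T − (-0.72)) + 0.31*897*(T − (-0.72)) = 0
1412.2 T = 41796
T = 41796 / 1412.2 = 29.6 °C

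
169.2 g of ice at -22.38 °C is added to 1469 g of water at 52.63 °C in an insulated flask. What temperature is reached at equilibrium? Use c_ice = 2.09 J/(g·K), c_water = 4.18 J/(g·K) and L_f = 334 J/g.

T_f ≈ 37.8 °C

Conservation of energy gives ΣQ = 0:
warm ice to 0 °C: 169.2·2.09·(0 − (-22.38)) = 7914.2; melt ice: 169.2·334 = 56513; warm the meltwater: 707.26 T; water: 6140.4(T − 52.63)
6847.7 T = 323170 − 64427 = 258743
T ≈ 37.79 °C — above 0 °C, consistent with complete melting.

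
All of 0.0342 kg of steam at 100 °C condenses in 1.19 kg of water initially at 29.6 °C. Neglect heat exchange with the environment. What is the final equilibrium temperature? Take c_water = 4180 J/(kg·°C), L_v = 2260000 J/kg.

T_f ≈ 46.7 °C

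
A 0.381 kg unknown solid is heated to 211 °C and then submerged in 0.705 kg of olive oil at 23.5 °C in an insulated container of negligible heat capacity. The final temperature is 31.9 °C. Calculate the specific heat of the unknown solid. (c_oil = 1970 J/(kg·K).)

c ≈ 171 J/(kg·K)

Setting the total heat transfer to zero:
0.381×c×(31.9 − 211) + 0.705×1970×(31.9 − 23.5) = 0
-68.24 c = -11666
c = -11666/-68.24 ≈ 171 J/(kg·K)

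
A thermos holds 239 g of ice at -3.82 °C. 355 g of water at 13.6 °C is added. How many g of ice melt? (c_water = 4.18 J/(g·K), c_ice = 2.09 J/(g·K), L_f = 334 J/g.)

Water can give up m c ΔT = 355·4.18·13.6 = 20181 J before reaching 0 °C.
Of that, 239·2.09·3.82 = 1908.1 J goes to bring the ice to 0 °C, leaving 18273 J.
Melting all 239 g of ice would need 239·334 = 79826 J.
18273 J < 79826 J, so only part of the ice melts and the system sits at 0 °C.
m_melted·334 = 18273  ⇒  m_melted ≈ 54.71 g.

m_melted ≈ 54.7 g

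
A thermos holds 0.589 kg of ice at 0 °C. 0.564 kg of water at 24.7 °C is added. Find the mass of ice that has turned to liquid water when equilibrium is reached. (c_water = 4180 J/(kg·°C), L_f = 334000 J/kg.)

m_melted ≈ 0.174 kg

Water can give up m c ΔT = 0.564×4180×24.7 = 58231 J before reaching 0 °C.
Fully melting the ice requires m_ice L_f = 0.589×334000 = 196726 J.
58231 J < 196726 J, so only part of the ice melts and the system sits at 0 °C.
m_melted×334000 = 58231  ⇒  m_melted ≈ 0.1743 kg.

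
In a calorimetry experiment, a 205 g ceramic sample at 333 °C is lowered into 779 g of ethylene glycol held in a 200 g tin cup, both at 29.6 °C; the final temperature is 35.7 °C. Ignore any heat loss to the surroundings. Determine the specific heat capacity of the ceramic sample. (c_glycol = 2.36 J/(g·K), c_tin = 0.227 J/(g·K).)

c ≈ 0.189 J/(g·K)

Energy conservation, ΣQ = 0:
205×c×(35.7 − 333) + 779×2.36×(35.7 − 29.6) + 200×0.227×(35.7 − 29.6) = 0
-60946 c = -11491
c = -11491/-60946 ≈ 0.1885 J/(g·K)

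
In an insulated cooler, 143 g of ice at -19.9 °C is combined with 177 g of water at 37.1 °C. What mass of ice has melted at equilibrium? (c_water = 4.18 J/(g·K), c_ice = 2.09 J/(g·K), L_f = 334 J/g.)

Cooling the water to 0 °C releases 177·4.18·37.1 = 27449 J.
Warming the ice to 0 °C takes 143·2.09·19.9 = 5947.5 J, leaving 21501 J for melting.
Melting all 143 g of ice would need 143·334 = 47762 J.
That's not enough to melt it all — equilibrium is at 0 °C with ice remaining.
m_melted·334 = 21501  ⇒  m_melted ≈ 64.38 g.

m_melted ≈ 64.4 g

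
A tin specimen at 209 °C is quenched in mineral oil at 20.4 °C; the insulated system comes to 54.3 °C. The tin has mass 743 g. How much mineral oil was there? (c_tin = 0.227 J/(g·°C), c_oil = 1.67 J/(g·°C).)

|Q_tin| = |Q_oil|:
743×0.227×(209 − 54.3) = m×1.67×(54.3 − 20.4)
56.61 m = 26092  ⇒  m ≈ 460.9 g

m ≈ 461 g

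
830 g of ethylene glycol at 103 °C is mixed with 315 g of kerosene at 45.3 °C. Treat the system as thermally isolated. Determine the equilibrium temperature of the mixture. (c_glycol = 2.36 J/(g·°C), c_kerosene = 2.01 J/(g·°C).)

T_f ≈ 88.9 °C

Net heat exchanged in the isolated system is zero:
830×2.36×(T − 103) + 315×2.01×(T − 45.3) = 0
1958.8(T − 103) + 633.15(T − 45.3) = 0
(1958.8 + 633.15) T = 1958.8×103 + 633.15×45.3
T = 230438 / 2591.9 = 88.9 °C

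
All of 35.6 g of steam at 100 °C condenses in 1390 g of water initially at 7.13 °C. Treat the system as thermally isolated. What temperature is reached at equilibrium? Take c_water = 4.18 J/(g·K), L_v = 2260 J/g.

T_f ≈ 23.0 °C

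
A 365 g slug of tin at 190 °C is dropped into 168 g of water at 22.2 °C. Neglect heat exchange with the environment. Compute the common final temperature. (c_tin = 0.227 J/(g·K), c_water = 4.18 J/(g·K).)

T_f is the heat-capacity-weighted average of the initial temperatures:
T_f = (82.86×190 + 702.24×22.2) / (82.86 + 702.24)
    = 31332 / 785.1 ≈ 39.91 °C

T_f ≈ 39.9 °C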